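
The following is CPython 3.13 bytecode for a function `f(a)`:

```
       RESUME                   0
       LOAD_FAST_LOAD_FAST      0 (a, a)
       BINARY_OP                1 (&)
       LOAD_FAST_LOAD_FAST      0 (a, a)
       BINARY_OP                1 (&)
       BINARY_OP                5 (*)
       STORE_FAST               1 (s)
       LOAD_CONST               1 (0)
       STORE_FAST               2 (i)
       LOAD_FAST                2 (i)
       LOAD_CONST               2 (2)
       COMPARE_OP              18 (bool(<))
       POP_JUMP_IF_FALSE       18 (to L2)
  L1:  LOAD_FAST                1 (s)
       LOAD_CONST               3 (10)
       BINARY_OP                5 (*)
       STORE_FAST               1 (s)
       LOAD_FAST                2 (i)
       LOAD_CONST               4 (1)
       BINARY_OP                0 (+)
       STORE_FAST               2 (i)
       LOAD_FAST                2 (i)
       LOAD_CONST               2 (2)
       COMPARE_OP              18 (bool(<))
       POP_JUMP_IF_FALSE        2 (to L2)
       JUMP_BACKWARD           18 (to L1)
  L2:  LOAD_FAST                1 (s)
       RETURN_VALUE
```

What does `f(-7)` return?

LOAD_FAST_LOAD_FAST a,a → push -7,-7. Stack: [-7, -7]
BINARY_OP & → -7 & -7 = -7. Stack: [-7]
LOAD_FAST_LOAD_FAST a,a → push -7,-7. Stack: [-7, -7, -7]
BINARY_OP & → -7 & -7 = -7. Stack: [-7, -7]
BINARY_OP * → -7 * -7 = 49. Stack: [49]
STORE_FAST s → s=49. Stack: []
LOAD_CONST → push 0. Stack: [0]
STORE_FAST i → i=0. Stack: []
LOAD_FAST i → push 0. Stack: [0]
LOAD_CONST → push 2. Stack: [0, 2]
COMPARE_OP bool(<) → 0 vs 2 = True. Stack: [True]
POP_JUMP_IF_FALSE → pop True; no jump. Stack: []
LOAD_FAST s → push 49. Stack: [49]
LOAD_CONST → push 10. Stack: [49, 10]
BINARY_OP * → 49 * 10 = 490. Stack: [490]
STORE_FAST s → s=490. Stack: []
LOAD_FAST i → push 0. Stack: [0]
LOAD_CONST → push 1. Stack: [0, 1]
BINARY_OP + → 0 + 1 = 1. Stack: [1]
STORE_FAST i → i=1. Stack: []
LOAD_FAST i → push 1. Stack: [1]
LOAD_CONST → push 2. Stack: [1, 2]
COMPARE_OP bool(<) → 1 vs 2 = True. Stack: [True]
POP_JUMP_IF_FALSE → pop True; no jump. Stack: []
LOAD_FAST s → push 490. Stack: [490]
LOAD_CONST → push 10. Stack: [490, 10]
BINARY_OP * → 490 * 10 = 4900. Stack: [4900]
STORE_FAST s → s=4900. Stack: []
LOAD_FAST i → push 1. Stack: [1]
LOAD_CONST → push 1. Stack: [1, 1]
BINARY_OP + → 1 + 1 = 2. Stack: [2]
STORE_FAST i → i=2. Stack: []
LOAD_FAST i → push 2. Stack: [2]
LOAD_CONST → push 2. Stack: [2, 2]
COMPARE_OP bool(<) → 2 vs 2 = False. Stack: [False]
POP_JUMP_IF_FALSE → pop False; jump. Stack: []
LOAD_FAST s → push 4900. Stack: [4900]
RETURN_VALUE → return 4900.

4900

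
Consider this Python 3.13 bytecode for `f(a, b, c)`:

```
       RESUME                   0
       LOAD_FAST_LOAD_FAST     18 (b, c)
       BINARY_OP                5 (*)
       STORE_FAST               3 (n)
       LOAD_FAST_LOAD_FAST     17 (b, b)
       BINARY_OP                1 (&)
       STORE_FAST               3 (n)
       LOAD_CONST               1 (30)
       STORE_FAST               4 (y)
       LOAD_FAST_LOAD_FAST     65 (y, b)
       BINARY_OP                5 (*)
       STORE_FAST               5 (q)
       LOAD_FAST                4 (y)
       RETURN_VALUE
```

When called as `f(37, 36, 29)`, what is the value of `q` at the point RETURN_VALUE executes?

LOAD_FAST_LOAD_FAST b,c → push 36,29. Stack: [36, 29]
BINARY_OP * → 36 * 29 = 1044. Stack: [1044]
STORE_FAST n → n=1044. Stack: []
LOAD_FAST_LOAD_FAST b,b → push 36,36. Stack: [36, 36]
BINARY_OP & → 36 & 36 = 36. Stack: [36]
STORE_FAST n → n=36. Stack: []
LOAD_CONST → push 30. Stack: [30]
STORE_FAST y → y=30. Stack: []
LOAD_FAST_LOAD_FAST y,b → push 30,36. Stack: [30, 36]
BINARY_OP * → 30 * 36 = 1080. Stack: [1080]
STORE_FAST q → q=1080. Stack: []
LOAD_FAST y → push 30. Stack: [30]
RETURN_VALUE → return 30.

1080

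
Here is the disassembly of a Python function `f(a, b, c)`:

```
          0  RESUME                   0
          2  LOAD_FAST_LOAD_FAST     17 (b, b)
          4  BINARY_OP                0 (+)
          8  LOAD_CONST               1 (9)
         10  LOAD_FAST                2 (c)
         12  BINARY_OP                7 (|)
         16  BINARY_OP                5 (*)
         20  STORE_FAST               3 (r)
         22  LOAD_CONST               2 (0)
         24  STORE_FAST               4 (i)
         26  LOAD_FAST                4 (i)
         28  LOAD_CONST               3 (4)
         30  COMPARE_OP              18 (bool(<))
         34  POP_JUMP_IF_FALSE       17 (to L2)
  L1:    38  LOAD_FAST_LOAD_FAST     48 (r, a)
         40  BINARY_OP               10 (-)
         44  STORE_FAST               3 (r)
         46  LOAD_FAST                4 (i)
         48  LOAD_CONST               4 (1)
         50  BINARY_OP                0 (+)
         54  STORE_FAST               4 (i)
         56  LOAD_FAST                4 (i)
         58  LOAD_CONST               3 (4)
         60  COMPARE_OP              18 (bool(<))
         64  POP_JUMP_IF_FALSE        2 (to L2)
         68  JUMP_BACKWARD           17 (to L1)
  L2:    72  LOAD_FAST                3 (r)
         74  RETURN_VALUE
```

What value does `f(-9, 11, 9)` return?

LOAD_FAST_LOAD_FAST b,b → push 11,11. Stack: [11, 11]
BINARY_OP + → 11 + 11 = 22. Stack: [22]
LOAD_CONST → push 9. Stack: [22, 9]
LOAD_FAST c → push 9. Stack: [22, 9, 9]
BINARY_OP | → 9 | 9 = 9. Stack: [22, 9]
BINARY_OP * → 22 * 9 = 198. Stack: [198]
STORE_FAST r → r=198. Stack: []
LOAD_CONST → push 0. Stack: [0]
STORE_FAST i → i=0. Stack: []
LOAD_FAST i → push 0. Stack: [0]
LOAD_CONST → push 4. Stack: [0, 4]
COMPARE_OP bool(<) → 0 vs 4 = True. Stack: [True]
POP_JUMP_IF_FALSE → pop True; no jump. Stack: []
LOAD_FAST_LOAD_FAST r,a → push 198,-9. Stack: [198, -9]
BINARY_OP - → 198 - -9 = 207. Stack: [207]
STORE_FAST r → r=207. Stack: []
LOAD_FAST i → push 0. Stack: [0]
LOAD_CONST → push 1. Stack: [0, 1]
BINARY_OP + → 0 + 1 = 1. Stack: [1]
STORE_FAST i → i=1. Stack: []
LOAD_FAST i → push 1. Stack: [1]
LOAD_CONST → push 4. Stack: [1, 4]
COMPARE_OP bool(<) → 1 vs 4 = True. Stack: [True]
POP_JUMP_IF_FALSE → pop True; no jump. Stack: []
LOAD_FAST_LOAD_FAST r,a → push 207,-9. Stack: [207, -9]
BINARY_OP - → 207 - -9 = 216. Stack: [216]
STORE_FAST r → r=216. Stack: []
LOAD_FAST i → push 1. Stack: [1]
LOAD_CONST → push 1. Stack: [1, 1]
BINARY_OP + → 1 + 1 = 2. Stack: [2]
STORE_FAST i → i=2. Stack: []
LOAD_FAST i → push 2. Stack: [2]
LOAD_CONST → push 4. Stack: [2, 4]
COMPARE_OP bool(<) → 2 vs 4 = True. Stack: [True]
POP_JUMP_IF_FALSE → pop True; no jump. Stack: []
LOAD_FAST_LOAD_FAST r,a → push 216,-9. Stack: [216, -9]
BINARY_OP - → 216 - -9 = 225. Stack: [225]
STORE_FAST r → r=225. Stack: []
LOAD_FAST i → push 2. Stack: [2]
LOAD_CONST → push 1. Stack: [2, 1]
BINARY_OP + → 2 + 1 = 3. Stack: [3]
STORE_FAST i → i=3. Stack: []
LOAD_FAST i → push 3. Stack: [3]
LOAD_CONST → push 4. Stack: [3, 4]
COMPARE_OP bool(<) → 3 vs 4 = True. Stack: [True]
POP_JUMP_IF_FALSE → pop True; no jump. Stack: []
LOAD_FAST_LOAD_FAST r,a → push 225,-9. Stack: [225, -9]
BINARY_OP - → 225 - -9 = 234. Stack: [234]
STORE_FAST r → r=234. Stack: []
LOAD_FAST i → push 3. Stack: [3]
LOAD_CONST → push 1. Stack: [3, 1]
BINARY_OP + → 3 + 1 = 4. Stack: [4]
STORE_FAST i → i=4. Stack: []
LOAD_FAST i → push 4. Stack: [4]
LOAD_CONST → push 4. Stack: [4, 4]
COMPARE_OP bool(<) → 4 vs 4 = False. Stack: [False]
POP_JUMP_IF_FALSE → pop False; jump. Stack: []
LOAD_FAST r → push 234. Stack: [234]
RETURN_VALUE → return 234.

234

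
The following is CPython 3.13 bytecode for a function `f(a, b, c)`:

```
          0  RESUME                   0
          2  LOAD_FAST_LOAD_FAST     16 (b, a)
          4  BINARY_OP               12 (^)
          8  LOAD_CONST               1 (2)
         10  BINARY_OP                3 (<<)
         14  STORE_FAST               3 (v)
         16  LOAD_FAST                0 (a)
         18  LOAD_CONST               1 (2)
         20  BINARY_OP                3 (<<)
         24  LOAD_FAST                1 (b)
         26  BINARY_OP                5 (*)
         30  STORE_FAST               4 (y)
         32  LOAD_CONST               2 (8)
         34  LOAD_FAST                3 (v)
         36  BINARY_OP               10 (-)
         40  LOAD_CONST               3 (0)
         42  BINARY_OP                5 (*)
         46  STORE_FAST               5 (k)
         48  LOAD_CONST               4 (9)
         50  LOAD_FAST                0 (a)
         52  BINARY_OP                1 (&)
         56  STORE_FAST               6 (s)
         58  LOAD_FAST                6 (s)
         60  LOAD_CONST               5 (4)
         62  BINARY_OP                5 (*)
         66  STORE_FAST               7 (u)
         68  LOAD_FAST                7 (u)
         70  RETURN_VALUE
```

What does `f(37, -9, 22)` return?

4

LOAD_FAST_LOAD_FAST b,a → push -9,37. Stack: [-9, 37]
BINARY_OP ^ → -9 ^ 37 = -46. Stack: [-46]
LOAD_CONST → push 2. Stack: [-46, 2]
BINARY_OP << → -46 << 2 = -184. Stack: [-184]
STORE_FAST v → v=-184. Stack: []
LOAD_FAST a → push 37. Stack: [37]
LOAD_CONST → push 2. Stack: [37, 2]
BINARY_OP << → 37 << 2 = 148. Stack: [148]
LOAD_FAST b → push -9. Stack: [148, -9]
BINARY_OP * → 148 * -9 = -1332. Stack: [-1332]
STORE_FAST y → y=-1332. Stack: []
LOAD_CONST → push 8. Stack: [8]
LOAD_FAST v → push -184. Stack: [8, -184]
BINARY_OP - → 8 - -184 = 192. Stack: [192]
LOAD_CONST → push 0. Stack: [192, 0]
BINARY_OP * → 192 * 0 = 0. Stack: [0]
STORE_FAST k → k=0. Stack: []
LOAD_CONST → push 9. Stack: [9]
LOAD_FAST a → push 37. Stack: [9, 37]
BINARY_OP & → 9 & 37 = 1. Stack: [1]
STORE_FAST s → s=1. Stack: []
LOAD_FAST s → push 1. Stack: [1]
LOAD_CONST → push 4. Stack: [1, 4]
BINARY_OP * → 1 * 4 = 4. Stack: [4]
STORE_FAST u → u=4. Stack: []
LOAD_FAST u → push 4. Stack: [4]
RETURN_VALUE → return 4.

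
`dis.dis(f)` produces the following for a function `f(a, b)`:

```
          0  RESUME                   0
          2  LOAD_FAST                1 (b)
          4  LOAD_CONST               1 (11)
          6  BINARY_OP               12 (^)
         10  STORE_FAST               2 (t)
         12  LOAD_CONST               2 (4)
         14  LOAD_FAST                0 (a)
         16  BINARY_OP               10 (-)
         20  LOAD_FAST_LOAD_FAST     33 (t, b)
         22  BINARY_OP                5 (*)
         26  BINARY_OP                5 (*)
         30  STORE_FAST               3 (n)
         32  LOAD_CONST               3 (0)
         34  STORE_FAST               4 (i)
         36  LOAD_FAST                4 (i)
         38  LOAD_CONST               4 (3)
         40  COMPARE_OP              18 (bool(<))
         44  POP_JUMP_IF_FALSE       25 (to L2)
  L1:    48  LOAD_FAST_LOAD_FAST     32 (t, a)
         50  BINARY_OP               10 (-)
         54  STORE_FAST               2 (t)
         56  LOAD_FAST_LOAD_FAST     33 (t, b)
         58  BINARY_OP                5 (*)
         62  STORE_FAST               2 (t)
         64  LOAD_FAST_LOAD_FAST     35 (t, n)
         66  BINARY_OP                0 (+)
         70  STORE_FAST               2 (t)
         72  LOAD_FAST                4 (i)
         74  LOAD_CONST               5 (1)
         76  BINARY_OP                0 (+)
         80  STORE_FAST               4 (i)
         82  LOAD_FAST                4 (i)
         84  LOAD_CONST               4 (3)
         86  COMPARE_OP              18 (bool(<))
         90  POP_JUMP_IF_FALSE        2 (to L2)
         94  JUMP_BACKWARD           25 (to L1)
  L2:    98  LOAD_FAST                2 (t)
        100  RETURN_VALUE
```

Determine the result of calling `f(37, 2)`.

-4604

LOAD_FAST b → push 2
LOAD_CONST → push 11
BINARY_OP ^ → 2 ^ 11 = 9
STORE_FAST t → t=9
LOAD_CONST → push 4
LOAD_FAST a → push 37
BINARY_OP - → 4 - 37 = -33
LOAD_FAST_LOAD_FAST t,b → push 9,2
BINARY_OP * → 9 * 2 = 18
BINARY_OP * → -33 * 18 = -594
STORE_FAST n → n=-594
LOAD_CONST → push 0
STORE_FAST i → i=0
LOAD_FAST i → push 0
LOAD_CONST → push 3
COMPARE_OP bool(<) → 0 vs 3 = True
POP_JUMP_IF_FALSE → pop True; no jump
LOAD_FAST_LOAD_FAST t,a → push 9,37
BINARY_OP - → 9 - 37 = -28
STORE_FAST t → t=-28
LOAD_FAST_LOAD_FAST t,b → push -28,2
BINARY_OP * → -28 * 2 = -56
STORE_FAST t → t=-56
LOAD_FAST_LOAD_FAST t,n → push -56,-594
BINARY_OP + → -56 + -594 = -650
STORE_FAST t → t=-650
LOAD_FAST i → push 0
LOAD_CONST → push 1
BINARY_OP + → 0 + 1 = 1
STORE_FAST i → i=1
LOAD_FAST i → push 1
LOAD_CONST → push 3
COMPARE_OP bool(<) → 1 vs 3 = True
POP_JUMP_IF_FALSE → pop True; no jump
LOAD_FAST_LOAD_FAST t,a → push -650,37
BINARY_OP - → -650 - 37 = -687
STORE_FAST t → t=-687
LOAD_FAST_LOAD_FAST t,b → push -687,2
BINARY_OP * → -687 * 2 = -1374
STORE_FAST t → t=-1374
LOAD_FAST_LOAD_FAST t,n → push -1374,-594
BINARY_OP + → -1374 + -594 = -1968
STORE_FAST t → t=-1968
LOAD_FAST i → push 1
LOAD_CONST → push 1
BINARY_OP + → 1 + 1 = 2
STORE_FAST i → i=2
LOAD_FAST i → push 2
LOAD_CONST → push 3
COMPARE_OP bool(<) → 2 vs 3 = True
POP_JUMP_IF_FALSE → pop True; no jump
LOAD_FAST_LOAD_FAST t,a → push -1968,37
BINARY_OP - → -1968 - 37 = -2005
STORE_FAST t → t=-2005
LOAD_FAST_LOAD_FAST t,b → push -2005,2
BINARY_OP * → -2005 * 2 = -4010
STORE_FAST t → t=-4010
LOAD_FAST_LOAD_FAST t,n → push -4010,-594
BINARY_OP + → -4010 + -594 = -4604
STORE_FAST t → t=-4604
LOAD_FAST i → push 2
LOAD_CONST → push 1
BINARY_OP + → 2 + 1 = 3
STORE_FAST i → i=3
LOAD_FAST i → push 3
LOAD_CONST → push 3
COMPARE_OP bool(<) → 3 vs 3 = False
POP_JUMP_IF_FALSE → pop False; jump
LOAD_FAST t → push -4604
RETURN_VALUE → return -4604.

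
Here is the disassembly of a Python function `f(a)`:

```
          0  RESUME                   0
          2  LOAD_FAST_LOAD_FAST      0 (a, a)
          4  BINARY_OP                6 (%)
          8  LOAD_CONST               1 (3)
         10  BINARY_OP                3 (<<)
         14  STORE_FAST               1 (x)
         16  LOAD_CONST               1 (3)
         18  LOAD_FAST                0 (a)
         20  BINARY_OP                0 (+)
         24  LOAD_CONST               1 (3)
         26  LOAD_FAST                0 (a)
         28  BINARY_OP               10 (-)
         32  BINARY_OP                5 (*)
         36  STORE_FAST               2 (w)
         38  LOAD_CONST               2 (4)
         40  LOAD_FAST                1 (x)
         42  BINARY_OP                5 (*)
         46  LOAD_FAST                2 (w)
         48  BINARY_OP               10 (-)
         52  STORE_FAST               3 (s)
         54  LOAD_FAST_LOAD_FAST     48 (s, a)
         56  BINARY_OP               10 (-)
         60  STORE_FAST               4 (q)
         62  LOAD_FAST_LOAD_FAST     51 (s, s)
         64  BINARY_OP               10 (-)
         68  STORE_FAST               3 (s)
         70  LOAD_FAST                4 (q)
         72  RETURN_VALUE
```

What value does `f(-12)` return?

147

LOAD_FAST_LOAD_FAST a,a → push -12,-12. Stack: [-12, -12]
BINARY_OP % → -12 % -12 = 0. Stack: [0]
LOAD_CONST → push 3. Stack: [0, 3]
BINARY_OP << → 0 << 3 = 0. Stack: [0]
STORE_FAST x → x=0. Stack: []
LOAD_CONST → push 3. Stack: [3]
LOAD_FAST a → push -12. Stack: [3, -12]
BINARY_OP + → 3 + -12 = -9. Stack: [-9]
LOAD_CONST → push 3. Stack: [-9, 3]
LOAD_FAST a → push -12. Stack: [-9, 3, -12]
BINARY_OP - → 3 - -12 = 15. Stack: [-9, 15]
BINARY_OP * → -9 * 15 = -135. Stack: [-135]
STORE_FAST w → w=-135. Stack: []
LOAD_CONST → push 4. Stack: [4]
LOAD_FAST x → push 0. Stack: [4, 0]
BINARY_OP * → 4 * 0 = 0. Stack: [0]
LOAD_FAST w → push -135. Stack: [0, -135]
BINARY_OP - → 0 - -135 = 135. Stack: [135]
STORE_FAST s → s=135. Stack: []
LOAD_FAST_LOAD_FAST s,a → push 135,-12. Stack: [135, -12]
BINARY_OP - → 135 - -12 = 147. Stack: [147]
STORE_FAST q → q=147. Stack: []
LOAD_FAST_LOAD_FAST s,s → push 135,135. Stack: [135, 135]
BINARY_OP - → 135 - 135 = 0. Stack: [0]
STORE_FAST s → s=0. Stack: []
LOAD_FAST q → push 147. Stack: [147]
RETURN_VALUE → return 147.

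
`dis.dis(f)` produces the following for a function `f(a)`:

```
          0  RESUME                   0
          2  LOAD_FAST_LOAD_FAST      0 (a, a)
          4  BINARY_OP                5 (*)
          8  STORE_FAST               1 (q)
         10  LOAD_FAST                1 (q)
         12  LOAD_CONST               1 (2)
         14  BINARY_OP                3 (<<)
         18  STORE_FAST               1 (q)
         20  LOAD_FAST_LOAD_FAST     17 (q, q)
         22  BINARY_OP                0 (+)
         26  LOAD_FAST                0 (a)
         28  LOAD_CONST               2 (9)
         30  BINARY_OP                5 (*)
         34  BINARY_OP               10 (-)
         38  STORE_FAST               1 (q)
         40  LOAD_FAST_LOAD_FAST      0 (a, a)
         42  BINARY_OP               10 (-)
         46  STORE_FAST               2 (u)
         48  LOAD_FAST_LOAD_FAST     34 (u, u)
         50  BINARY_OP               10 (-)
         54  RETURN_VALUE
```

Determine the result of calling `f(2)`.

LOAD_FAST_LOAD_FAST a,a → push 2,2. Stack: [2, 2]
BINARY_OP * → 2 * 2 = 4. Stack: [4]
STORE_FAST q → q=4. Stack: []
LOAD_FAST q → push 4. Stack: [4]
LOAD_CONST → push 2. Stack: [4, 2]
BINARY_OP << → 4 << 2 = 16. Stack: [16]
STORE_FAST q → q=16. Stack: []
LOAD_FAST_LOAD_FAST q,q → push 16,16. Stack: [16, 16]
BINARY_OP + → 16 + 16 = 32. Stack: [32]
LOAD_FAST a → push 2. Stack: [32, 2]
LOAD_CONST → push 9. Stack: [32, 2, 9]
BINARY_OP * → 2 * 9 = 18. Stack: [32, 18]
BINARY_OP - → 32 - 18 = 14. Stack: [14]
STORE_FAST q → q=14. Stack: []
LOAD_FAST_LOAD_FAST a,a → push 2,2. Stack: [2, 2]
BINARY_OP - → 2 - 2 = 0. Stack: [0]
STORE_FAST u → u=0. Stack: []
LOAD_FAST_LOAD_FAST u,u → push 0,0. Stack: [0, 0]
BINARY_OP - → 0 - 0 = 0. Stack: [0]
RETURN_VALUE → return 0.

0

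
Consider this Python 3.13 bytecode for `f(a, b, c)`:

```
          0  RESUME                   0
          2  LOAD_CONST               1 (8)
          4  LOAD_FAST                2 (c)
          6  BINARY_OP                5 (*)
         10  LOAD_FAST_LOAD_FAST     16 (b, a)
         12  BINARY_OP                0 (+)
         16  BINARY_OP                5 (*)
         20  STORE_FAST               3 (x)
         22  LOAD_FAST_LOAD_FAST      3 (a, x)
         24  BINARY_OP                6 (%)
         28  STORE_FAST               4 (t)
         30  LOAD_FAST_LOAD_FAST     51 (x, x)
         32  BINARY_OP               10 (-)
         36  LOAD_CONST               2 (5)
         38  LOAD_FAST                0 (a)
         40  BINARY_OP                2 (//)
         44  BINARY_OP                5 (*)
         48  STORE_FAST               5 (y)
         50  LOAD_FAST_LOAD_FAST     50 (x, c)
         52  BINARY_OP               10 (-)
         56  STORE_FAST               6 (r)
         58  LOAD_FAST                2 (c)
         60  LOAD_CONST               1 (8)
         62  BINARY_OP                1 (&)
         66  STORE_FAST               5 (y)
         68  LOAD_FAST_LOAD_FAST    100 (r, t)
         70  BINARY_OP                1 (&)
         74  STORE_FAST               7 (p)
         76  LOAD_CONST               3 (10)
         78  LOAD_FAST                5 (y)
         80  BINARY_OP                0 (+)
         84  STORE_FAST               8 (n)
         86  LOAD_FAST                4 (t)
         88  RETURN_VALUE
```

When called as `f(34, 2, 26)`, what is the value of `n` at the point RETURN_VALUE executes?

18

LOAD_CONST → push 8. Stack: [8]
LOAD_FAST c → push 26. Stack: [8, 26]
BINARY_OP * → 8 * 26 = 208. Stack: [208]
LOAD_FAST_LOAD_FAST b,a → push 2,34. Stack: [208, 2, 34]
BINARY_OP + → 2 + 34 = 36. Stack: [208, 36]
BINARY_OP * → 208 * 36 = 7488. Stack: [7488]
STORE_FAST x → x=7488. Stack: []
LOAD_FAST_LOAD_FAST a,x → push 34,7488. Stack: [34, 7488]
BINARY_OP % → 34 % 7488 = 34. Stack: [34]
STORE_FAST t → t=34. Stack: []
LOAD_FAST_LOAD_FAST x,x → push 7488,7488. Stack: [7488, 7488]
BINARY_OP - → 7488 - 7488 = 0. Stack: [0]
LOAD_CONST → push 5. Stack: [0, 5]
LOAD_FAST a → push 34. Stack: [0, 5, 34]
BINARY_OP // → 5 // 34 = 0. Stack: [0, 0]
BINARY_OP * → 0 * 0 = 0. Stack: [0]
STORE_FAST y → y=0. Stack: []
LOAD_FAST_LOAD_FAST x,c → push 7488,26. Stack: [7488, 26]
BINARY_OP - → 7488 - 26 = 7462. Stack: [7462]
STORE_FAST r → r=7462. Stack: []
LOAD_FAST c → push 26. Stack: [26]
LOAD_CONST → push 8. Stack: [26, 8]
BINARY_OP & → 26 & 8 = 8. Stack: [8]
STORE_FAST y → y=8. Stack: []
LOAD_FAST_LOAD_FAST r,t → push 7462,34. Stack: [7462, 34]
BINARY_OP & → 7462 & 34 = 34. Stack: [34]
STORE_FAST p → p=34. Stack: []
LOAD_CONST → push 10. Stack: [10]
LOAD_FAST y → push 8. Stack: [10, 8]
BINARY_OP + → 10 + 8 = 18. Stack: [18]
STORE_FAST n → n=18. Stack: []
LOAD_FAST t → push 34. Stack: [34]
RETURN_VALUE → return 34.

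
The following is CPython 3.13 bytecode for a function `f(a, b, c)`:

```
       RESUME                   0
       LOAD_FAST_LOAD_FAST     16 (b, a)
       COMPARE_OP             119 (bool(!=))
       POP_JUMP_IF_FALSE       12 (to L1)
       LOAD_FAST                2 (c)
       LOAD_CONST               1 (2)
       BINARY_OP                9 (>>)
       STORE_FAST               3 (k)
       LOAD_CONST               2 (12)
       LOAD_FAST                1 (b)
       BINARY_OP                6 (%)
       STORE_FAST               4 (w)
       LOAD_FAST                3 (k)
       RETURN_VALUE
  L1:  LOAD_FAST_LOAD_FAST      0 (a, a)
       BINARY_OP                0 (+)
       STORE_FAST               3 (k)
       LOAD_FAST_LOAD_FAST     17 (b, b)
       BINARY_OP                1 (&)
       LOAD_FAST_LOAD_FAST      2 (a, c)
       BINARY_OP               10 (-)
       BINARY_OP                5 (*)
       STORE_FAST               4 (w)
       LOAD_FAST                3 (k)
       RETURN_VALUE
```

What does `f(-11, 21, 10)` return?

LOAD_FAST_LOAD_FAST b,a → push 21,-11. Stack: [21, -11]
COMPARE_OP bool(!=) → 21 vs -11 = True. Stack: [True]
POP_JUMP_IF_FALSE → pop True; no jump. Stack: []
LOAD_FAST c → push 10. Stack: [10]
LOAD_CONST → push 2. Stack: [10, 2]
BINARY_OP >> → 10 >> 2 = 2. Stack: [2]
STORE_FAST k → k=2. Stack: []
LOAD_CONST → push 12. Stack: [12]
LOAD_FAST b → push 21. Stack: [12, 21]
BINARY_OP % → 12 % 21 = 12. Stack: [12]
STORE_FAST w → w=12. Stack: []
LOAD_FAST k → push 2. Stack: [2]
RETURN_VALUE → return 2.

2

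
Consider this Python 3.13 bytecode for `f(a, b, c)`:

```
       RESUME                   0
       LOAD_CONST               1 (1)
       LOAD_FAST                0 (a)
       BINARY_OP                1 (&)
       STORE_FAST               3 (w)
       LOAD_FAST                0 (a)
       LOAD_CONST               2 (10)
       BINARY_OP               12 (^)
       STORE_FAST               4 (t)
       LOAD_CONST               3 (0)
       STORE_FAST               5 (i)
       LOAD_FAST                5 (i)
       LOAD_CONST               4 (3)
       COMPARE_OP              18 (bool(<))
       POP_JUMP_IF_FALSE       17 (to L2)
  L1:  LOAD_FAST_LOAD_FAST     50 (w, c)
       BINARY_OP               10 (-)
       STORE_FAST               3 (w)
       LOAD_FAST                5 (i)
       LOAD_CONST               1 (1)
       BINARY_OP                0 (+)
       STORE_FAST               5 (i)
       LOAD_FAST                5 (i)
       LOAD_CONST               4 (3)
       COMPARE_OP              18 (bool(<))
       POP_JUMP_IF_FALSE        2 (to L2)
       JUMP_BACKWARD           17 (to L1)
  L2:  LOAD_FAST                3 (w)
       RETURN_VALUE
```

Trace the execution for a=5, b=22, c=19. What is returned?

LOAD_CONST → push 1. Stack: [1]
LOAD_FAST a → push 5. Stack: [1, 5]
BINARY_OP & → 1 & 5 = 1. Stack: [1]
STORE_FAST w → w=1. Stack: []
LOAD_FAST a → push 5. Stack: [5]
LOAD_CONST → push 10. Stack: [5, 10]
BINARY_OP ^ → 5 ^ 10 = 15. Stack: [15]
STORE_FAST t → t=15. Stack: []
LOAD_CONST → push 0. Stack: [0]
STORE_FAST i → i=0. Stack: []
LOAD_FAST i → push 0. Stack: [0]
LOAD_CONST → push 3. Stack: [0, 3]
COMPARE_OP bool(<) → 0 vs 3 = True. Stack: [True]
POP_JUMP_IF_FALSE → pop True; no jump. Stack: []
LOAD_FAST_LOAD_FAST w,c → push 1,19. Stack: [1, 19]
BINARY_OP - → 1 - 19 = -18. Stack: [-18]
STORE_FAST w → w=-18. Stack: []
LOAD_FAST i → push 0. Stack: [0]
LOAD_CONST → push 1. Stack: [0, 1]
BINARY_OP + → 0 + 1 = 1. Stack: [1]
STORE_FAST i → i=1. Stack: []
LOAD_FAST i → push 1. Stack: [1]
LOAD_CONST → push 3. Stack: [1, 3]
COMPARE_OP bool(<) → 1 vs 3 = True. Stack: [True]
POP_JUMP_IF_FALSE → pop True; no jump. Stack: []
LOAD_FAST_LOAD_FAST w,c → push -18,19. Stack: [-18, 19]
BINARY_OP - → -18 - 19 = -37. Stack: [-37]
STORE_FAST w → w=-37. Stack: []
LOAD_FAST i → push 1. Stack: [1]
LOAD_CONST → push 1. Stack: [1, 1]
BINARY_OP + → 1 + 1 = 2. Stack: [2]
STORE_FAST i → i=2. Stack: []
LOAD_FAST i → push 2. Stack: [2]
LOAD_CONST → push 3. Stack: [2, 3]
COMPARE_OP bool(<) → 2 vs 3 = True. Stack: [True]
POP_JUMP_IF_FALSE → pop True; no jump. Stack: []
LOAD_FAST_LOAD_FAST w,c → push -37,19. Stack: [-37, 19]
BINARY_OP - → -37 - 19 = -56. Stack: [-56]
STORE_FAST w → w=-56. Stack: []
LOAD_FAST i → push 2. Stack: [2]
LOAD_CONST → push 1. Stack: [2, 1]
BINARY_OP + → 2 + 1 = 3. Stack: [3]
STORE_FAST i → i=3. Stack: []
LOAD_FAST i → push 3. Stack: [3]
LOAD_CONST → push 3. Stack: [3, 3]
COMPARE_OP bool(<) → 3 vs 3 = False. Stack: [False]
POP_JUMP_IF_FALSE → pop False; jump. Stack: []
LOAD_FAST w → push -56. Stack: [-56]
RETURN_VALUE → return -56.

-56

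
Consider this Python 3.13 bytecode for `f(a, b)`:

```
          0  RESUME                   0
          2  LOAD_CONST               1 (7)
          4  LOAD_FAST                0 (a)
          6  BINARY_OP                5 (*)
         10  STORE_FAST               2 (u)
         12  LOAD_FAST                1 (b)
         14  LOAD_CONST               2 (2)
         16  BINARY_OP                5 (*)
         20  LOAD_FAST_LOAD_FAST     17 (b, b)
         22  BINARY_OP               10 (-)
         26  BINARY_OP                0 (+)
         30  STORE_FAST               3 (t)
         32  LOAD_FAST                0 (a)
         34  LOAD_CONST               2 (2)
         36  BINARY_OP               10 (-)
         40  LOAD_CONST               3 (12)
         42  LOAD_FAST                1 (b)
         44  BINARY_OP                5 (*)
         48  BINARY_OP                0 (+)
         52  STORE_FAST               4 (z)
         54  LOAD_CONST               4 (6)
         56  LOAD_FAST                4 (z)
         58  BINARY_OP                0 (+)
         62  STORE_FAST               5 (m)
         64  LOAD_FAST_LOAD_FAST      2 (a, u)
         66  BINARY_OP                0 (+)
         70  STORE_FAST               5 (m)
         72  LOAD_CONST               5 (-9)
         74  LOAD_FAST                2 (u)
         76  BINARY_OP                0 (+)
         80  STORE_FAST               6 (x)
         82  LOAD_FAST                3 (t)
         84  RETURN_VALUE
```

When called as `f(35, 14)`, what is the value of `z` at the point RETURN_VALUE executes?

201

LOAD_CONST → push 7. Stack: [7]
LOAD_FAST a → push 35. Stack: [7, 35]
BINARY_OP * → 7 * 35 = 245. Stack: [245]
STORE_FAST u → u=245. Stack: []
LOAD_FAST b → push 14. Stack: [14]
LOAD_CONST → push 2. Stack: [14, 2]
BINARY_OP * → 14 * 2 = 28. Stack: [28]
LOAD_FAST_LOAD_FAST b,b → push 14,14. Stack: [28, 14, 14]
BINARY_OP - → 14 - 14 = 0. Stack: [28, 0]
BINARY_OP + → 28 + 0 = 28. Stack: [28]
STORE_FAST t → t=28. Stack: []
LOAD_FAST a → push 35. Stack: [35]
LOAD_CONST → push 2. Stack: [35, 2]
BINARY_OP - → 35 - 2 = 33. Stack: [33]
LOAD_CONST → push 12. Stack: [33, 12]
LOAD_FAST b → push 14. Stack: [33, 12, 14]
BINARY_OP * → 12 * 14 = 168. Stack: [33, 168]
BINARY_OP + → 33 + 168 = 201. Stack: [201]
STORE_FAST z → z=201. Stack: []
LOAD_CONST → push 6. Stack: [6]
LOAD_FAST z → push 201. Stack: [6, 201]
BINARY_OP + → 6 + 201 = 207. Stack: [207]
STORE_FAST m → m=207. Stack: []
LOAD_FAST_LOAD_FAST a,u → push 35,245. Stack: [35, 245]
BINARY_OP + → 35 + 245 = 280. Stack: [280]
STORE_FAST m → m=280. Stack: []
LOAD_CONST → push -9. Stack: [-9]
LOAD_FAST u → push 245. Stack: [-9, 245]
BINARY_OP + → -9 + 245 = 236. Stack: [236]
STORE_FAST x → x=236. Stack: []
LOAD_FAST t → push 28. Stack: [28]
RETURN_VALUE → return 28.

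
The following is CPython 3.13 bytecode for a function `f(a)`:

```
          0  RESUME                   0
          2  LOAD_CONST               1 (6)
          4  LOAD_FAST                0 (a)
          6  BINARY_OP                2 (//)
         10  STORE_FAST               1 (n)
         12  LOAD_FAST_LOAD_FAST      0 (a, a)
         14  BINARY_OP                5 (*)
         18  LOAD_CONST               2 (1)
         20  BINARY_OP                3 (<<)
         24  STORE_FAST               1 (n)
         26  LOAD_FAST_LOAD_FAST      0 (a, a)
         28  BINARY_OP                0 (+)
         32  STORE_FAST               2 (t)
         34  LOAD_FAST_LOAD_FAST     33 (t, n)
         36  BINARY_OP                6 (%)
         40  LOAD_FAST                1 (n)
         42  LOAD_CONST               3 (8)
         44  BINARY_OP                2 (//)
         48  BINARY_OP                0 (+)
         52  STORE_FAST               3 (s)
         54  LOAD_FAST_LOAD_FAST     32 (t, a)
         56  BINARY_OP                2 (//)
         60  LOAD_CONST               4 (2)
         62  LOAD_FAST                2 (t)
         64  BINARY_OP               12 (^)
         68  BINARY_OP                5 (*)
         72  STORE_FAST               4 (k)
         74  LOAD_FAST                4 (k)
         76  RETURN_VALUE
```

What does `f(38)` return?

156

LOAD_CONST → push 6. Stack: [6]
LOAD_FAST a → push 38. Stack: [6, 38]
BINARY_OP // → 6 // 38 = 0. Stack: [0]
STORE_FAST n → n=0. Stack: []
LOAD_FAST_LOAD_FAST a,a → push 38,38. Stack: [38, 38]
BINARY_OP * → 38 * 38 = 1444. Stack: [1444]
LOAD_CONST → push 1. Stack: [1444, 1]
BINARY_OP << → 1444 << 1 = 2888. Stack: [2888]
STORE_FAST n → n=2888. Stack: []
LOAD_FAST_LOAD_FAST a,a → push 38,38. Stack: [38, 38]
BINARY_OP + → 38 + 38 = 76. Stack: [76]
STORE_FAST t → t=76. Stack: []
LOAD_FAST_LOAD_FAST t,n → push 76,2888. Stack: [76, 2888]
BINARY_OP % → 76 % 2888 = 76. Stack: [76]
LOAD_FAST n → push 2888. Stack: [76, 2888]
LOAD_CONST → push 8. Stack: [76, 2888, 8]
BINARY_OP // → 2888 // 8 = 361. Stack: [76, 361]
BINARY_OP + → 76 + 361 = 437. Stack: [437]
STORE_FAST s → s=437. Stack: []
LOAD_FAST_LOAD_FAST t,a → push 76,38. Stack: [76, 38]
BINARY_OP // → 76 // 38 = 2. Stack: [2]
LOAD_CONST → push 2. Stack: [2, 2]
LOAD_FAST t → push 76. Stack: [2, 2, 76]
BINARY_OP ^ → 2 ^ 76 = 78. Stack: [2, 78]
BINARY_OP * → 2 * 78 = 156. Stack: [156]
STORE_FAST k → k=156. Stack: []
LOAD_FAST k → push 156. Stack: [156]
RETURN_VALUE → return 156.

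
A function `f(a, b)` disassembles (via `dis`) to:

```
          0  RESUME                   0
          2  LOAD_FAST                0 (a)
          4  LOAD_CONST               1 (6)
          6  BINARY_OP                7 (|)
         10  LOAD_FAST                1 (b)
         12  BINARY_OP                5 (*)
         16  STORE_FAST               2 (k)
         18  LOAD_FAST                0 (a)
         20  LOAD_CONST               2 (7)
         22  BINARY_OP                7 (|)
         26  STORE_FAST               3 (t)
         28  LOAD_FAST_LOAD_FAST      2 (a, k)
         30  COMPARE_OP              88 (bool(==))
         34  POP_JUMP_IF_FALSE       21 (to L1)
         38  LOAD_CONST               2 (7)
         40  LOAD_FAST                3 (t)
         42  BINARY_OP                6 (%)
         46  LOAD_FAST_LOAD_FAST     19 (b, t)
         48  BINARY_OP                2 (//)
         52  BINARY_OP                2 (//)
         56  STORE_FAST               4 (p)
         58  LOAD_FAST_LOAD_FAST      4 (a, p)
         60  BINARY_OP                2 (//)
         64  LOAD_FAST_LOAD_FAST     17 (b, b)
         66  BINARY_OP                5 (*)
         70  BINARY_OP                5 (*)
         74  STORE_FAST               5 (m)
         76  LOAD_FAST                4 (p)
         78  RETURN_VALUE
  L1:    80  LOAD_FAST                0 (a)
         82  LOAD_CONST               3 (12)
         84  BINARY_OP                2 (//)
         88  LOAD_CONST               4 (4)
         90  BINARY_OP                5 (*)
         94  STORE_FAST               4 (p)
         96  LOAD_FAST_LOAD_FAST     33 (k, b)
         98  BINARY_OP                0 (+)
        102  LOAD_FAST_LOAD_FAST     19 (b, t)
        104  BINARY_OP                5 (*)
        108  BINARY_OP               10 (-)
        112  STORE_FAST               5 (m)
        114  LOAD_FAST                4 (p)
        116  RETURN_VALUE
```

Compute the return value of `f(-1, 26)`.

LOAD_FAST a → push -1. Stack: [-1]
LOAD_CONST → push 6. Stack: [-1, 6]
BINARY_OP | → -1 | 6 = -1. Stack: [-1]
LOAD_FAST b → push 26. Stack: [-1, 26]
BINARY_OP * → -1 * 26 = -26. Stack: [-26]
STORE_FAST k → k=-26. Stack: []
LOAD_FAST a → push -1. Stack: [-1]
LOAD_CONST → push 7. Stack: [-1, 7]
BINARY_OP | → -1 | 7 = -1. Stack: [-1]
STORE_FAST t → t=-1. Stack: []
LOAD_FAST_LOAD_FAST a,k → push -1,-26. Stack: [-1, -26]
COMPARE_OP bool(==) → -1 vs -26 = False. Stack: [False]
POP_JUMP_IF_FALSE → pop False; jump. Stack: []
LOAD_FAST a → push -1. Stack: [-1]
LOAD_CONST → push 12. Stack: [-1, 12]
BINARY_OP // → -1 // 12 = -1. Stack: [-1]
LOAD_CONST → push 4. Stack: [-1, 4]
BINARY_OP * → -1 * 4 = -4. Stack: [-4]
STORE_FAST p → p=-4. Stack: []
LOAD_FAST_LOAD_FAST k,b → push -26,26. Stack: [-26, 26]
BINARY_OP + → -26 + 26 = 0. Stack: [0]
LOAD_FAST_LOAD_FAST b,t → push 26,-1. Stack: [0, 26, -1]
BINARY_OP * → 26 * -1 = -26. Stack: [0, -26]
BINARY_OP - → 0 - -26 = 26. Stack: [26]
STORE_FAST m → m=26. Stack: []
LOAD_FAST p → push -4. Stack: [-4]
RETURN_VALUE → return -4.

-4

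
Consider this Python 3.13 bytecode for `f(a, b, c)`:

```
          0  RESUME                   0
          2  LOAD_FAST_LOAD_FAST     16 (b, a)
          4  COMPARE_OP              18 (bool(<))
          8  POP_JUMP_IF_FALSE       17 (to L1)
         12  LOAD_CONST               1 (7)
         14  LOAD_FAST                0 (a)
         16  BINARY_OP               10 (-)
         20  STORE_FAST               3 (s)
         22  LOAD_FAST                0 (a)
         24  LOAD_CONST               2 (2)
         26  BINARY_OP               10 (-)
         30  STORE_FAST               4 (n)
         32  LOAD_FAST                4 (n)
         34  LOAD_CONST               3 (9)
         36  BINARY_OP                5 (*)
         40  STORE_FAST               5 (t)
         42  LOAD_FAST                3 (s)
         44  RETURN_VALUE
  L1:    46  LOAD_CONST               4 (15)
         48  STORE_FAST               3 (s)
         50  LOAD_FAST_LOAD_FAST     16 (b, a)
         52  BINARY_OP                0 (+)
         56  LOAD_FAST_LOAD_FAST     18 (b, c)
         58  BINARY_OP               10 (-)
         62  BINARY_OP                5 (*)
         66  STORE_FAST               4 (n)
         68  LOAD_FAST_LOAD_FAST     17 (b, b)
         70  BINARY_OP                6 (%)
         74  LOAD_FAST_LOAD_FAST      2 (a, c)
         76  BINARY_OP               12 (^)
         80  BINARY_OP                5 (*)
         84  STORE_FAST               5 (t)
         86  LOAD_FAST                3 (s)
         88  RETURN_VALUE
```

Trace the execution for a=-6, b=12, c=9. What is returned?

15

LOAD_FAST_LOAD_FAST b,a → push 12,-6. Stack: [12, -6]
COMPARE_OP bool(<) → 12 vs -6 = False. Stack: [False]
POP_JUMP_IF_FALSE → pop False; jump. Stack: []
LOAD_CONST → push 15. Stack: [15]
STORE_FAST s → s=15. Stack: []
LOAD_FAST_LOAD_FAST b,a → push 12,-6. Stack: [12, -6]
BINARY_OP + → 12 + -6 = 6. Stack: [6]
LOAD_FAST_LOAD_FAST b,c → push 12,9. Stack: [6, 12, 9]
BINARY_OP - → 12 - 9 = 3. Stack: [6, 3]
BINARY_OP * → 6 * 3 = 18. Stack: [18]
STORE_FAST n → n=18. Stack: []
LOAD_FAST_LOAD_FAST b,b → push 12,12. Stack: [12, 12]
BINARY_OP % → 12 % 12 = 0. Stack: [0]
LOAD_FAST_LOAD_FAST a,c → push -6,9. Stack: [0, -6, 9]
BINARY_OP ^ → -6 ^ 9 = -13. Stack: [0, -13]
BINARY_OP * → 0 * -13 = 0. Stack: [0]
STORE_FAST t → t=0. Stack: []
LOAD_FAST s → push 15. Stack: [15]
RETURN_VALUE → return 15.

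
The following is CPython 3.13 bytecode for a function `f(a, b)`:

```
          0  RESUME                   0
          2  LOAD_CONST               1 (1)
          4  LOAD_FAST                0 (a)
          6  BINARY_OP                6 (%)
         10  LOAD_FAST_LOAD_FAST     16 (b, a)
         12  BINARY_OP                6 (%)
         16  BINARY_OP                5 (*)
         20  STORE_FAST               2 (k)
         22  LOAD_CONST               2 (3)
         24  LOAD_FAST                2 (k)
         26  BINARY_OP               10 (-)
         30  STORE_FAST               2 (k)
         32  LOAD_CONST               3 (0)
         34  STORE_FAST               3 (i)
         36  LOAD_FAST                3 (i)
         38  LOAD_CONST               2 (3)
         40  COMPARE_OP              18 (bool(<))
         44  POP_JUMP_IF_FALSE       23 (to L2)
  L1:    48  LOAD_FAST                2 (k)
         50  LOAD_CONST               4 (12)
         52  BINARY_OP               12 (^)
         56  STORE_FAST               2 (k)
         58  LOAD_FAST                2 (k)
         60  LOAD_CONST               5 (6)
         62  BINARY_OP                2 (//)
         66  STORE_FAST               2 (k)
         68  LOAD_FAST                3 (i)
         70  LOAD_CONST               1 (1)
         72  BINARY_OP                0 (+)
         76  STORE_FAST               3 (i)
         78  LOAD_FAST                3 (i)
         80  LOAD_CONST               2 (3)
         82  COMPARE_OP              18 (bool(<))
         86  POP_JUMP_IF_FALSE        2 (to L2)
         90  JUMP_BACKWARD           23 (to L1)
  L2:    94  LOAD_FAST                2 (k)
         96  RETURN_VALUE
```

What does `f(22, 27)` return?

-3

LOAD_CONST → push 1. Stack: [1]
LOAD_FAST a → push 22. Stack: [1, 22]
BINARY_OP % → 1 % 22 = 1. Stack: [1]
LOAD_FAST_LOAD_FAST b,a → push 27,22. Stack: [1, 27, 22]
BINARY_OP % → 27 % 22 = 5. Stack: [1, 5]
BINARY_OP * → 1 * 5 = 5. Stack: [5]
STORE_FAST k → k=5. Stack: []
LOAD_CONST → push 3. Stack: [3]
LOAD_FAST k → push 5. Stack: [3, 5]
BINARY_OP - → 3 - 5 = -2. Stack: [-2]
STORE_FAST k → k=-2. Stack: []
LOAD_CONST → push 0. Stack: [0]
STORE_FAST i → i=0. Stack: []
LOAD_FAST i → push 0. Stack: [0]
LOAD_CONST → push 3. Stack: [0, 3]
COMPARE_OP bool(<) → 0 vs 3 = True. Stack: [True]
POP_JUMP_IF_FALSE → pop True; no jump. Stack: []
LOAD_FAST k → push -2. Stack: [-2]
LOAD_CONST → push 12. Stack: [-2, 12]
BINARY_OP ^ → -2 ^ 12 = -14. Stack: [-14]
STORE_FAST k → k=-14. Stack: []
LOAD_FAST k → push -14. Stack: [-14]
LOAD_CONST → push 6. Stack: [-14, 6]
BINARY_OP // → -14 // 6 = -3. Stack: [-3]
STORE_FAST k → k=-3. Stack: []
LOAD_FAST i → push 0. Stack: [0]
LOAD_CONST → push 1. Stack: [0, 1]
BINARY_OP + → 0 + 1 = 1. Stack: [1]
STORE_FAST i → i=1. Stack: []
LOAD_FAST i → push 1. Stack: [1]
LOAD_CONST → push 3. Stack: [1, 3]
COMPARE_OP bool(<) → 1 vs 3 = True. Stack: [True]
POP_JUMP_IF_FALSE → pop True; no jump. Stack: []
LOAD_FAST k → push -3. Stack: [-3]
LOAD_CONST → push 12. Stack: [-3, 12]
BINARY_OP ^ → -3 ^ 12 = -15. Stack: [-15]
STORE_FAST k → k=-15. Stack: []
LOAD_FAST k → push -15. Stack: [-15]
LOAD_CONST → push 6. Stack: [-15, 6]
BINARY_OP // → -15 // 6 = -3. Stack: [-3]
STORE_FAST k → k=-3. Stack: []
LOAD_FAST i → push 1. Stack: [1]
LOAD_CONST → push 1. Stack: [1, 1]
BINARY_OP + → 1 + 1 = 2. Stack: [2]
STORE_FAST i → i=2. Stack: []
LOAD_FAST i → push 2. Stack: [2]
LOAD_CONST → push 3. Stack: [2, 3]
COMPARE_OP bool(<) → 2 vs 3 = True. Stack: [True]
POP_JUMP_IF_FALSE → pop True; no jump. Stack: []
LOAD_FAST k → push -3. Stack: [-3]
LOAD_CONST → push 12. Stack: [-3, 12]
BINARY_OP ^ → -3 ^ 12 = -15. Stack: [-15]
STORE_FAST k → k=-15. Stack: []
LOAD_FAST k → push -15. Stack: [-15]
LOAD_CONST → push 6. Stack: [-15, 6]
BINARY_OP // → -15 // 6 = -3. Stack: [-3]
STORE_FAST k → k=-3. Stack: []
LOAD_FAST i → push 2. Stack: [2]
LOAD_CONST → push 1. Stack: [2, 1]
BINARY_OP + → 2 + 1 = 3. Stack: [3]
STORE_FAST i → i=3. Stack: []
LOAD_FAST i → push 3. Stack: [3]
LOAD_CONST → push 3. Stack: [3, 3]
COMPARE_OP bool(<) → 3 vs 3 = False. Stack: [False]
POP_JUMP_IF_FALSE → pop False; jump. Stack: []
LOAD_FAST k → push -3. Stack: [-3]
RETURN_VALUE → return -3.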